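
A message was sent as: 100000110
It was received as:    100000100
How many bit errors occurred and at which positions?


XOR: 000000010

1 error(s) at position(s): 7


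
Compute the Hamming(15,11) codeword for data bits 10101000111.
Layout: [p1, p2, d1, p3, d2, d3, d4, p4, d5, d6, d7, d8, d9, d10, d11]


Parity bits: p1=0, p2=0, p3=0, p4=0

001001001000111


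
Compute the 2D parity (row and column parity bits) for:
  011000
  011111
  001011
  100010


Row parities: 0110
Column parities: 101110

Row P: 0110, Col P: 101110, Corner: 0


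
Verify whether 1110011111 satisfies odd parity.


Number of 1s: 8

No, parity error (8 ones)


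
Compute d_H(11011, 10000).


XOR: 01011
Count of 1s: 3

3


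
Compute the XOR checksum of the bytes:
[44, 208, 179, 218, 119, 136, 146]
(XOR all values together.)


XOR chain: 44 ^ 208 ^ 179 ^ 218 ^ 119 ^ 136 ^ 146 = 248

248


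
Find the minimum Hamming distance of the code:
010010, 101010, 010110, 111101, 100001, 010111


Comparing all pairs, minimum distance: 1
Can detect 0 errors, correct 0 errors

1


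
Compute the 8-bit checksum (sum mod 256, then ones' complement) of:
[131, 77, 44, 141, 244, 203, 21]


Sum = 861 mod 256 = 93
Complement = 162

162


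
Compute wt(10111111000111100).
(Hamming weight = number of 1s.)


Counting 1s in 10111111000111100

11


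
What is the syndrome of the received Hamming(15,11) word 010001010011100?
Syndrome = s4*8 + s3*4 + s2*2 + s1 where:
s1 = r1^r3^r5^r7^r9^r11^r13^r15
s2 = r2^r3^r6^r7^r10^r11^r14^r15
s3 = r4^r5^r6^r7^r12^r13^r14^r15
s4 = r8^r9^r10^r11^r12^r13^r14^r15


s1=0, s2=1, s3=1, s4=0

Syndrome = 6 (error at position 6)


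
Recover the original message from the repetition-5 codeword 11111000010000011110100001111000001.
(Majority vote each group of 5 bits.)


Groups: 11111, 00001, 00000, 11110, 10000, 11110, 00001
Majority votes: 1001010

1001010


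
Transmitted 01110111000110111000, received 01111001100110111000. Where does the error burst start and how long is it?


XOR: 00001110100000000000

Burst at position 4, length 5


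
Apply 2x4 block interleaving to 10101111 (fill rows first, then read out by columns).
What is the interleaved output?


Matrix:
  1010
  1111
Read columns: 11011101

11011101


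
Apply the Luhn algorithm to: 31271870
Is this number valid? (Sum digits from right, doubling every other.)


Luhn sum = 33
33 mod 10 = 3

Invalid (Luhn sum mod 10 = 3)


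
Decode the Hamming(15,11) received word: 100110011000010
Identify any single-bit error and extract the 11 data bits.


Syndrome = 15: error at position 15

Data: 01001000011 (corrected bit 15)


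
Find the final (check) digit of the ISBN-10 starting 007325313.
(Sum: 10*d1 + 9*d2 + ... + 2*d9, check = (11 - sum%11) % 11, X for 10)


Weighted sum: 135
135 mod 11 = 3

Check digit: 8


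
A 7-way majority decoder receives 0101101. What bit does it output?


Ones: 4 out of 7
Threshold: 4

1 (4/7 voted 1)


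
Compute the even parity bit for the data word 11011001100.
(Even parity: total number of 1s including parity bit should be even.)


Number of 1s in data: 6
Parity bit: 0

0


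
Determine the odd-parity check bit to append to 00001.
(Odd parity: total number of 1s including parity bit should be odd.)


Number of 1s in data: 1
Parity bit: 0

0


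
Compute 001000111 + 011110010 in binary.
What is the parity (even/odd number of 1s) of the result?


001000111 = 71
011110010 = 242
Sum = 313 = 100111001
1s count = 5

odd parity (5 ones in 100111001)


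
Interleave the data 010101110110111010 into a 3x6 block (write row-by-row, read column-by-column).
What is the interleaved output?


Matrix:
  010101
  110110
  111010
Read columns: 011111001110011100

011111001110011100


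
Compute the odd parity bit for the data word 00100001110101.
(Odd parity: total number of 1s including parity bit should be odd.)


Number of 1s in data: 6
Parity bit: 1

1


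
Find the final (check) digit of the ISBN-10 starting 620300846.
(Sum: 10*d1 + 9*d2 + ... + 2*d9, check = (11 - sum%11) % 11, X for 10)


Weighted sum: 155
155 mod 11 = 1

Check digit: X


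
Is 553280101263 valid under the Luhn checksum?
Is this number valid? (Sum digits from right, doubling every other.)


Luhn sum = 33
33 mod 10 = 3

Invalid (Luhn sum mod 10 = 3)


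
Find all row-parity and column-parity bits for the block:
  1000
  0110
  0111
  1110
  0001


Row parities: 10111
Column parities: 0110

Row P: 10111, Col P: 0110, Corner: 0


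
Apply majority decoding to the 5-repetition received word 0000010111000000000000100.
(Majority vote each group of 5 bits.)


Groups: 00000, 10111, 00000, 00000, 00100
Majority votes: 01000

01000


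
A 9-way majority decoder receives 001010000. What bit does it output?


Ones: 2 out of 9
Threshold: 5

0 (2/9 voted 1)


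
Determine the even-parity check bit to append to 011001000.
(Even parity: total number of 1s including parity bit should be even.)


Number of 1s in data: 3
Parity bit: 1

1


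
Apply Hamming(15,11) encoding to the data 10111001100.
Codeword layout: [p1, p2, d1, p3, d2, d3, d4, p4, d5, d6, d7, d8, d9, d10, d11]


Parity bits: p1=0, p2=1, p3=0, p4=1

011001111001100


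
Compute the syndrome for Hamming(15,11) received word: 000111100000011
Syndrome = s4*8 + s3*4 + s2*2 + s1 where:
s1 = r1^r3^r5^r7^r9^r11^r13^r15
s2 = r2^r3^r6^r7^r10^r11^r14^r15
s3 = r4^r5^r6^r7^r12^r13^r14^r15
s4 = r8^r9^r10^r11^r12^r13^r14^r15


s1=1, s2=0, s3=0, s4=0

Syndrome = 1 (error at position 1)


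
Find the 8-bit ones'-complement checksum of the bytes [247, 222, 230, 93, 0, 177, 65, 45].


Sum = 1079 mod 256 = 55
Complement = 200

200


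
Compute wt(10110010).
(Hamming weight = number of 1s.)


Counting 1s in 10110010

4


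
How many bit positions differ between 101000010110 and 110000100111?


XOR: 011000110001
Count of 1s: 5

5


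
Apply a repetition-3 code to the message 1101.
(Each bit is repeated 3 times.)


Each bit -> 3 copies

111111000111


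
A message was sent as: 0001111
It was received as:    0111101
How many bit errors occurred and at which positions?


XOR: 0110010

3 error(s) at position(s): 1, 2, 5


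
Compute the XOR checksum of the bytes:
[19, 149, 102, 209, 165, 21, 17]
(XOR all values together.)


XOR chain: 19 ^ 149 ^ 102 ^ 209 ^ 165 ^ 21 ^ 17 = 144

144


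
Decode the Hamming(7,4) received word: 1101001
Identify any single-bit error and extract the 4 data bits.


Syndrome = 0: no error detected

Data: 0001 (no errors)


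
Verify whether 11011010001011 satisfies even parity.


Number of 1s: 8

Yes, parity is correct (8 ones)


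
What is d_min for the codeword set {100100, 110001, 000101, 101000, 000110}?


Comparing all pairs, minimum distance: 2
Can detect 1 errors, correct 0 errors

2


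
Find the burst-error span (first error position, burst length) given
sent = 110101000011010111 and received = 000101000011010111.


XOR: 110000000000000000

Burst at position 0, length 2


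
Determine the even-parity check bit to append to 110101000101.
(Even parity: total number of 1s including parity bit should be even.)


Number of 1s in data: 6
Parity bit: 0

0


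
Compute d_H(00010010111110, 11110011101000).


XOR: 11100001010110
Count of 1s: 7

7


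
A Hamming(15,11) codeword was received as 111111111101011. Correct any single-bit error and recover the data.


Syndrome = 6: error at position 6

Data: 11011101011 (corrected bit 6)


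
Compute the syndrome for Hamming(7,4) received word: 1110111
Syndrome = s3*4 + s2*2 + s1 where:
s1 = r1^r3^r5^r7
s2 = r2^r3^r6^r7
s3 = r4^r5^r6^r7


s1=0, s2=0, s3=1

Syndrome = 4 (error at position 4)


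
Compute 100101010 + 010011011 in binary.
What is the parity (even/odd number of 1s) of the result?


100101010 = 298
010011011 = 155
Sum = 453 = 111000101
1s count = 5

odd parity (5 ones in 111000101)


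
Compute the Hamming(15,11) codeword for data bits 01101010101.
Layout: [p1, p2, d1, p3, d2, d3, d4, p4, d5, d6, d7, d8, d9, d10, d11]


Parity bits: p1=1, p2=1, p3=0, p4=0

110011001010101


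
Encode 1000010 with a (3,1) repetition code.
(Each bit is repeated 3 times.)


Each bit -> 3 copies

111000000000000111000


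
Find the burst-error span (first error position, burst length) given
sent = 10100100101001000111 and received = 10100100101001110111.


XOR: 00000000000000110000

Burst at position 14, length 2


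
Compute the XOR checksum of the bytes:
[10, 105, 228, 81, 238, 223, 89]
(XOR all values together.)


XOR chain: 10 ^ 105 ^ 228 ^ 81 ^ 238 ^ 223 ^ 89 = 190

190


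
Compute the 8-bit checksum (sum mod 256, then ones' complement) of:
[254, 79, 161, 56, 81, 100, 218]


Sum = 949 mod 256 = 181
Complement = 74

74


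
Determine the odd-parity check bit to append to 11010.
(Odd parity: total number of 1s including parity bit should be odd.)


Number of 1s in data: 3
Parity bit: 0

0


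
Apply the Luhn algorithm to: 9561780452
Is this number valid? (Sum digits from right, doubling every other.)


Luhn sum = 38
38 mod 10 = 8

Invalid (Luhn sum mod 10 = 8)


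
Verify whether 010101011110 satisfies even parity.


Number of 1s: 7

No, parity error (7 ones)


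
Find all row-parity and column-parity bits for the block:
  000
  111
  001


Row parities: 011
Column parities: 110

Row P: 011, Col P: 110, Corner: 0


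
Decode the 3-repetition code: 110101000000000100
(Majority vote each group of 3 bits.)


Groups: 110, 101, 000, 000, 000, 100
Majority votes: 110000

110000


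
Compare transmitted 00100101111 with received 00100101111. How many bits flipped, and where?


XOR: 00000000000

0 errors (received matches sent)


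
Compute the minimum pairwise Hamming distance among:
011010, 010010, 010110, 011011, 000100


Comparing all pairs, minimum distance: 1
Can detect 0 errors, correct 0 errors

1


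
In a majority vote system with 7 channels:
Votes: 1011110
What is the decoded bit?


Ones: 5 out of 7
Threshold: 4

1 (5/7 voted 1)


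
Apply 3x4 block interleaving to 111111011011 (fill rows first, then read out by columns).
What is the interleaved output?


Matrix:
  1111
  1101
  1011
Read columns: 111110101111

111110101111


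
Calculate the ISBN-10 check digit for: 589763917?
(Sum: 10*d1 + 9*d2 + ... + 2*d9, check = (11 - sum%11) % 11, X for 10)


Weighted sum: 347
347 mod 11 = 6

Check digit: 5


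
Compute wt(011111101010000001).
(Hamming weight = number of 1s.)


Counting 1s in 011111101010000001

9


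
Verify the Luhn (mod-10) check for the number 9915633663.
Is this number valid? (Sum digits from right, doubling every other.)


Luhn sum = 49
49 mod 10 = 9

Invalid (Luhn sum mod 10 = 9)


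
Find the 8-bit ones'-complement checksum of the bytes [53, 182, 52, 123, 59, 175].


Sum = 644 mod 256 = 132
Complement = 123

123


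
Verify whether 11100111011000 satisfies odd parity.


Number of 1s: 8

No, parity error (8 ones)


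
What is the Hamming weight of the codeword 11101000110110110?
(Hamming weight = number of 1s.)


Counting 1s in 11101000110110110

10


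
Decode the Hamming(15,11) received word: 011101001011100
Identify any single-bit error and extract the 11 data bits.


Syndrome = 0: no error detected

Data: 10101011100 (no errors)


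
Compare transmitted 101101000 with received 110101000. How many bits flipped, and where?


XOR: 011000000

2 error(s) at position(s): 1, 2


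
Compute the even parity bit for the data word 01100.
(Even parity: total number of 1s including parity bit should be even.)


Number of 1s in data: 2
Parity bit: 0

0


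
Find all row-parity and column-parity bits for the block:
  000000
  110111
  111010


Row parities: 010
Column parities: 001101

Row P: 010, Col P: 001101, Corner: 1


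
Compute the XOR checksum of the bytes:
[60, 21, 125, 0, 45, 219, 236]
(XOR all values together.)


XOR chain: 60 ^ 21 ^ 125 ^ 0 ^ 45 ^ 219 ^ 236 = 78

78


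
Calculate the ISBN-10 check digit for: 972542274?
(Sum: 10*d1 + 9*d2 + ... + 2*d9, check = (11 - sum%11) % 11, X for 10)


Weighted sum: 275
275 mod 11 = 0

Check digit: 0


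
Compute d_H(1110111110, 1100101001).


XOR: 0010010111
Count of 1s: 5

5


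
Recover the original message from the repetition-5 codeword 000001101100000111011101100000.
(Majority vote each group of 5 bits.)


Groups: 00000, 11011, 00000, 11101, 11011, 00000
Majority votes: 010110

010110


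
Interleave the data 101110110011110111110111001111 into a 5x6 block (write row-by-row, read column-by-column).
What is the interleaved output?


Matrix:
  101110
  110011
  110111
  110111
  001111
Read columns: 111100111010001101111111101111

111100111010001101111111101111


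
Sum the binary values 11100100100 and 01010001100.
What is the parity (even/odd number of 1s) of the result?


11100100100 = 1828
01010001100 = 652
Sum = 2480 = 100110110000
1s count = 5

odd parity (5 ones in 100110110000)


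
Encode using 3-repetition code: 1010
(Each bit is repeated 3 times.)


Each bit -> 3 copies

111000111000


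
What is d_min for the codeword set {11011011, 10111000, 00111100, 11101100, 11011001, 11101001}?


Comparing all pairs, minimum distance: 1
Can detect 0 errors, correct 0 errors

1


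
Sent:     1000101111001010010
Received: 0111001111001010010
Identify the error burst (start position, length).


XOR: 1111100000000000000

Burst at position 0, length 5


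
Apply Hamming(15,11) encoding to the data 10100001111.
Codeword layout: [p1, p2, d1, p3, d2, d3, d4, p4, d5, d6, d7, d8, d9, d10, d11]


Parity bits: p1=1, p2=0, p3=1, p4=0

101101000001111


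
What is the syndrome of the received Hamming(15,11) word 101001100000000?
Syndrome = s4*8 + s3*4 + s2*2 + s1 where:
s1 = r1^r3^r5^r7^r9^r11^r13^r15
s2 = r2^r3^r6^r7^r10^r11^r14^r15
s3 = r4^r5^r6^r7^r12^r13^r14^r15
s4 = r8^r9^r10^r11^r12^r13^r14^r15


s1=1, s2=1, s3=0, s4=0

Syndrome = 3 (error at position 3)


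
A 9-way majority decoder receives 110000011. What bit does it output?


Ones: 4 out of 9
Threshold: 5

0 (4/9 voted 1)


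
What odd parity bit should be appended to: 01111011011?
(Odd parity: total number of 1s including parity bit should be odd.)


Number of 1s in data: 8
Parity bit: 1

1


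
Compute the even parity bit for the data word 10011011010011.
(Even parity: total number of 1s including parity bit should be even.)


Number of 1s in data: 8
Parity bit: 0

0


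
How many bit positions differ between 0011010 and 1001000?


XOR: 1010010
Count of 1s: 3

3


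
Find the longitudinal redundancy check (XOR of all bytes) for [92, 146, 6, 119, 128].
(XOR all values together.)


XOR chain: 92 ^ 146 ^ 6 ^ 119 ^ 128 = 63

63


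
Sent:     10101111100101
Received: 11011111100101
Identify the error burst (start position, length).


XOR: 01110000000000

Burst at position 1, length 3


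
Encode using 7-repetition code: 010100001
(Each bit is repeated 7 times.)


Each bit -> 7 copies

000000011111110000000111111100000000000000000000000000001111111


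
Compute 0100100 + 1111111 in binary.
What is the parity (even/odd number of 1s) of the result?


0100100 = 36
1111111 = 127
Sum = 163 = 10100011
1s count = 4

even parity (4 ones in 10100011)


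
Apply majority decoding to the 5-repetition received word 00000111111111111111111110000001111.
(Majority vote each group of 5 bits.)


Groups: 00000, 11111, 11111, 11111, 11111, 00000, 01111
Majority votes: 0111101

0111101


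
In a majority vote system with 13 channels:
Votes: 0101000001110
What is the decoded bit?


Ones: 5 out of 13
Threshold: 7

0 (5/13 voted 1)


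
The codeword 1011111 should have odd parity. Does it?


Number of 1s: 6

No, parity error (6 ones)


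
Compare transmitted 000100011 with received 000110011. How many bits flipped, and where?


XOR: 000010000

1 error(s) at position(s): 4


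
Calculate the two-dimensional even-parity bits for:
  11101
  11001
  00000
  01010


Row parities: 0100
Column parities: 01110

Row P: 0100, Col P: 01110, Corner: 1


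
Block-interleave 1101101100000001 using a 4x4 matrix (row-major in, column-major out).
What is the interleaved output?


Matrix:
  1101
  1011
  0000
  0001
Read columns: 1100100001001101

1100100001001101


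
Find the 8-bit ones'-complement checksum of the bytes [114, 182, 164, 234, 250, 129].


Sum = 1073 mod 256 = 49
Complement = 206

206


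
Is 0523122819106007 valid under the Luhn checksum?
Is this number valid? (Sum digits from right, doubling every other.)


Luhn sum = 51
51 mod 10 = 1

Invalid (Luhn sum mod 10 = 1)


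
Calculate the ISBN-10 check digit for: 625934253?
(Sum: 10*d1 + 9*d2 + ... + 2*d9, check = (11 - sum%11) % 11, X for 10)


Weighted sum: 248
248 mod 11 = 6

Check digit: 5


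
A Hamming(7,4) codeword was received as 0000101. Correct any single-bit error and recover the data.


Syndrome = 2: error at position 2

Data: 0101 (corrected bit 2)


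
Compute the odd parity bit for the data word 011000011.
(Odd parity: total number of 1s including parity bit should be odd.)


Number of 1s in data: 4
Parity bit: 1

1


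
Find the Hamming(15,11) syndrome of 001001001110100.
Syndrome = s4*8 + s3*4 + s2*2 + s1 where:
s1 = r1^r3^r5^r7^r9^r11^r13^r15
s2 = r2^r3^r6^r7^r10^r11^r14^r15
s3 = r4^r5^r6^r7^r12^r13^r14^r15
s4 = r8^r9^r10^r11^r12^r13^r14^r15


s1=0, s2=0, s3=0, s4=0

Syndrome = 0 (no error)


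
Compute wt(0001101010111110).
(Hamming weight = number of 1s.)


Counting 1s in 0001101010111110

9


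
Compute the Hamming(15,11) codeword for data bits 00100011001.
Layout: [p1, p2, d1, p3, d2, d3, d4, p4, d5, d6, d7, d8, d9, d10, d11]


Parity bits: p1=0, p2=1, p3=1, p4=1

010101010011001


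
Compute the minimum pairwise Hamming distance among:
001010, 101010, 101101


Comparing all pairs, minimum distance: 1
Can detect 0 errors, correct 0 errors

1


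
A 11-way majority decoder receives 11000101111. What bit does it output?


Ones: 7 out of 11
Threshold: 6

1 (7/11 voted 1)


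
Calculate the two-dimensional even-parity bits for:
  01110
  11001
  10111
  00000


Row parities: 1100
Column parities: 00000

Row P: 1100, Col P: 00000, Corner: 0


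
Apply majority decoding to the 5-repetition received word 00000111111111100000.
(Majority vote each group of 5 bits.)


Groups: 00000, 11111, 11111, 00000
Majority votes: 0110

0110


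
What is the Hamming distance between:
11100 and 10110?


XOR: 01010
Count of 1s: 2

2


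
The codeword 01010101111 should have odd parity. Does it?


Number of 1s: 7

Yes, parity is correct (7 ones)


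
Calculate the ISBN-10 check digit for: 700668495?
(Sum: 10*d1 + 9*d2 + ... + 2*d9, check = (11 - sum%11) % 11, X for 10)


Weighted sum: 241
241 mod 11 = 10

Check digit: 1


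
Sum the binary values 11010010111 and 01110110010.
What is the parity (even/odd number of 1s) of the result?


11010010111 = 1687
01110110010 = 946
Sum = 2633 = 101001001001
1s count = 5

odd parity (5 ones in 101001001001)


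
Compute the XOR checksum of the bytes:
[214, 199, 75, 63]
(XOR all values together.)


XOR chain: 214 ^ 199 ^ 75 ^ 63 = 101

101


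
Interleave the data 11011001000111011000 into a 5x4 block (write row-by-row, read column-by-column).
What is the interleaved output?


Matrix:
  1101
  1001
  0001
  1101
  1000
Read columns: 11011100100000011110

11011100100000011110


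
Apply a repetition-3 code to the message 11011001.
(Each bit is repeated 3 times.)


Each bit -> 3 copies

111111000111111000000111


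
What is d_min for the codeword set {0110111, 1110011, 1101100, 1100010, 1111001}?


Comparing all pairs, minimum distance: 2
Can detect 1 errors, correct 0 errors

2


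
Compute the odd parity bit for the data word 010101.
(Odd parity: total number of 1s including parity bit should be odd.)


Number of 1s in data: 3
Parity bit: 0

0


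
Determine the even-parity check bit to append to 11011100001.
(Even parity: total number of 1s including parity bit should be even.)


Number of 1s in data: 6
Parity bit: 0

0


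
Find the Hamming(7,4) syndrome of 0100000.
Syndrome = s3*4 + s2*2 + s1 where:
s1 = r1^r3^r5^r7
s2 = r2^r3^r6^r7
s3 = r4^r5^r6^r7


s1=0, s2=1, s3=0

Syndrome = 2 (error at position 2)


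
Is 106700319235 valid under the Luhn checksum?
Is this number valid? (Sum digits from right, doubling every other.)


Luhn sum = 41
41 mod 10 = 1

Invalid (Luhn sum mod 10 = 1)


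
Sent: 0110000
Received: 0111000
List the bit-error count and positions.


XOR: 0001000

1 error(s) at position(s): 3


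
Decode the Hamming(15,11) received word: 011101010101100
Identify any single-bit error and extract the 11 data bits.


Syndrome = 0: no error detected

Data: 10100101100 (no errors)


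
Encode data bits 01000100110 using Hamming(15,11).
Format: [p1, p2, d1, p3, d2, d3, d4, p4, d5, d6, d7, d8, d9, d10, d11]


Parity bits: p1=0, p2=0, p3=1, p4=1

000110010100110


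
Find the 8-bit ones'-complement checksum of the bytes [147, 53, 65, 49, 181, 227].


Sum = 722 mod 256 = 210
Complement = 45

45


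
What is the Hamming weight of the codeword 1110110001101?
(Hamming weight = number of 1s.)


Counting 1s in 1110110001101

8


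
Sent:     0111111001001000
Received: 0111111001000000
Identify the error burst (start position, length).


XOR: 0000000000001000

Burst at position 12, length 1


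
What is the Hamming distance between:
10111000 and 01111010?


XOR: 11000010
Count of 1s: 3

3


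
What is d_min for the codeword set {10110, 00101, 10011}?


Comparing all pairs, minimum distance: 2
Can detect 1 errors, correct 0 errors

2


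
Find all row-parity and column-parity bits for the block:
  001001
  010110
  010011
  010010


Row parities: 0110
Column parities: 011110

Row P: 0110, Col P: 011110, Corner: 0


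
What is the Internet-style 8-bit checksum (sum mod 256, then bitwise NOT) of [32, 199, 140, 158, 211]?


Sum = 740 mod 256 = 228
Complement = 27

27


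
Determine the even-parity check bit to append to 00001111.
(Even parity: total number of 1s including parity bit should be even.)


Number of 1s in data: 4
Parity bit: 0

0


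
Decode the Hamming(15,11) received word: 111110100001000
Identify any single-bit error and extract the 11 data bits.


Syndrome = 10: error at position 10

Data: 11010101000 (corrected bit 10)


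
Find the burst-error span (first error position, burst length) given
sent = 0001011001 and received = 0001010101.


XOR: 0000001100

Burst at position 6, length 2


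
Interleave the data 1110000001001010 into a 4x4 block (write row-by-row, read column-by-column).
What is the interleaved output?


Matrix:
  1110
  0000
  0100
  1010
Read columns: 1001101010010000

1001101010010000


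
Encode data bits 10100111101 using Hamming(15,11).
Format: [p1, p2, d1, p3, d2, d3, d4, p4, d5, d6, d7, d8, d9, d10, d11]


Parity bits: p1=0, p2=1, p3=0, p4=1

011001010111101


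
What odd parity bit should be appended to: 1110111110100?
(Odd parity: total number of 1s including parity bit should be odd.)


Number of 1s in data: 9
Parity bit: 0

0


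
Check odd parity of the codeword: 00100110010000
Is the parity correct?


Number of 1s: 4

No, parity error (4 ones)


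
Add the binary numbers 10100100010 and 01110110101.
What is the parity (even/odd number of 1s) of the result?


10100100010 = 1314
01110110101 = 949
Sum = 2263 = 100011010111
1s count = 7

odd parity (7 ones in 100011010111)


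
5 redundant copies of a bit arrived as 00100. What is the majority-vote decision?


Ones: 1 out of 5
Threshold: 3

0 (1/5 voted 1)


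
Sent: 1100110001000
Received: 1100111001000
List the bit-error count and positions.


XOR: 0000001000000

1 error(s) at position(s): 6


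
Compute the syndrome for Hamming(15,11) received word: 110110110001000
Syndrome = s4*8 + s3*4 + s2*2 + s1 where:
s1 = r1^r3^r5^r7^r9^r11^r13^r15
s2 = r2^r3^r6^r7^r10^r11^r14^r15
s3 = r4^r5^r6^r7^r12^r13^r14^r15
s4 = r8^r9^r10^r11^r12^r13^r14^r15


s1=1, s2=0, s3=0, s4=0

Syndrome = 1 (error at position 1)


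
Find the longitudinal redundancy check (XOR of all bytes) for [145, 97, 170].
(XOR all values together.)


XOR chain: 145 ^ 97 ^ 170 = 90

90


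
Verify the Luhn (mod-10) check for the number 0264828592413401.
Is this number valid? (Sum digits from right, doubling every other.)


Luhn sum = 61
61 mod 10 = 1

Invalid (Luhn sum mod 10 = 1)


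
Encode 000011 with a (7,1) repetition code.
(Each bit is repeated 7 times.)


Each bit -> 7 copies

000000000000000000000000000011111111111111


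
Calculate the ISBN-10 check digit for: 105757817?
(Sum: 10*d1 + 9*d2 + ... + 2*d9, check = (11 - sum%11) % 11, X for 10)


Weighted sum: 213
213 mod 11 = 4

Check digit: 7


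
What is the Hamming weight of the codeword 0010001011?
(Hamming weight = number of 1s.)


Counting 1s in 0010001011

4


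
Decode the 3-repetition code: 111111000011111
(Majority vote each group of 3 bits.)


Groups: 111, 111, 000, 011, 111
Majority votes: 11011

11011


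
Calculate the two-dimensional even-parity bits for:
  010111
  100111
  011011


Row parities: 000
Column parities: 101011

Row P: 000, Col P: 101011, Corner: 0


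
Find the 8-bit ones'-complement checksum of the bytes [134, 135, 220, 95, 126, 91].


Sum = 801 mod 256 = 33
Complement = 222

222


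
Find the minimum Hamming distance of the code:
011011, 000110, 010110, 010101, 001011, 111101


Comparing all pairs, minimum distance: 1
Can detect 0 errors, correct 0 errors

1


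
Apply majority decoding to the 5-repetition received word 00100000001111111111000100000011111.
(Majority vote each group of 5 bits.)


Groups: 00100, 00000, 11111, 11111, 00010, 00000, 11111
Majority votes: 0011001

0011001


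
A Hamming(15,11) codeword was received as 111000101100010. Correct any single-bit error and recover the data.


Syndrome = 10: error at position 10

Data: 10011000010 (corrected bit 10)


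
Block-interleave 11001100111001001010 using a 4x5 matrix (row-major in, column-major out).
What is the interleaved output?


Matrix:
  11001
  10011
  10010
  01010
Read columns: 11101001000001111100

11101001000001111100


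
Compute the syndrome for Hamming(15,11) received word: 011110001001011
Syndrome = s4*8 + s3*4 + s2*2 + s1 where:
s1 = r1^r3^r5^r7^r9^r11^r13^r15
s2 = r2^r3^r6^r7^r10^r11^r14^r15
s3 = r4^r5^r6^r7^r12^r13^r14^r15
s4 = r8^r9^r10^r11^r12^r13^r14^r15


s1=0, s2=0, s3=1, s4=0

Syndrome = 4 (error at position 4)


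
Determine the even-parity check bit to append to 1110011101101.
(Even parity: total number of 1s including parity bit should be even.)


Number of 1s in data: 9
Parity bit: 1

1


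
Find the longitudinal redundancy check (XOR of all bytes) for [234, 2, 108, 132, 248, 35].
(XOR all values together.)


XOR chain: 234 ^ 2 ^ 108 ^ 132 ^ 248 ^ 35 = 219

219


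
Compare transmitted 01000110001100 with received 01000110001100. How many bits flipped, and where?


XOR: 00000000000000

0 errors (received matches sent)


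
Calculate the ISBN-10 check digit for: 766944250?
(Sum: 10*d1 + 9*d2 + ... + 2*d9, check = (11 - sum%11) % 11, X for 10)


Weighted sum: 302
302 mod 11 = 5

Check digit: 6


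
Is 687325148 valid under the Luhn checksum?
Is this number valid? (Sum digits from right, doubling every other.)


Luhn sum = 46
46 mod 10 = 6

Invalid (Luhn sum mod 10 = 6)


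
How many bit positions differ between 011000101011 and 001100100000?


XOR: 010100001011
Count of 1s: 5

5


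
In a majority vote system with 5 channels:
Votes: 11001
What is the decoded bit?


Ones: 3 out of 5
Threshold: 3

1 (3/5 voted 1)


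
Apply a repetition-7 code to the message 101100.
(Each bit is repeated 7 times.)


Each bit -> 7 copies

111111100000001111111111111100000000000000


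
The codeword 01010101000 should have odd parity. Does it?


Number of 1s: 4

No, parity error (4 ones)


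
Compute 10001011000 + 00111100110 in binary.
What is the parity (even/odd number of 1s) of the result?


10001011000 = 1112
00111100110 = 486
Sum = 1598 = 11000111110
1s count = 7

odd parity (7 ones in 11000111110)


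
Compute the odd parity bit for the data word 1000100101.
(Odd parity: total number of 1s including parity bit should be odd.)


Number of 1s in data: 4
Parity bit: 1

1


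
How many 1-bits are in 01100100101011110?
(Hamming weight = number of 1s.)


Counting 1s in 01100100101011110

9


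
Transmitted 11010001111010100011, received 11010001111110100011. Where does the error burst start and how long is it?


XOR: 00000000000100000000

Burst at position 11, length 1


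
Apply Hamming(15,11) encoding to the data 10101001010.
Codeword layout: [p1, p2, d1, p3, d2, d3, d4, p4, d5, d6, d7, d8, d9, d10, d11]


Parity bits: p1=0, p2=1, p3=1, p4=1

011101011001010


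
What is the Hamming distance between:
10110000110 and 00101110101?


XOR: 10011110011
Count of 1s: 7

7


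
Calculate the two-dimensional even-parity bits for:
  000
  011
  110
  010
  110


Row parities: 00010
Column parities: 001

Row P: 00010, Col P: 001, Corner: 1


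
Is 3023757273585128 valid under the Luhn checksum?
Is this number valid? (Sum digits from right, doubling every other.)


Luhn sum = 61
61 mod 10 = 1

Invalid (Luhn sum mod 10 = 1)


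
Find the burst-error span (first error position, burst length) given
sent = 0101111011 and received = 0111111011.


XOR: 0010000000

Burst at position 2, length 1


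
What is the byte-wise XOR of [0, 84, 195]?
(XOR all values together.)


XOR chain: 0 ^ 84 ^ 195 = 151

151


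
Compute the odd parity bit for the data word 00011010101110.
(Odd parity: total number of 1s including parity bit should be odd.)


Number of 1s in data: 7
Parity bit: 0

0


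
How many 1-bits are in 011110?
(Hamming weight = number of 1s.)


Counting 1s in 011110

4


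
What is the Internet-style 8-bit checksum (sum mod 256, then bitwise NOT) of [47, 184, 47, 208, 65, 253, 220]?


Sum = 1024 mod 256 = 0
Complement = 255

255


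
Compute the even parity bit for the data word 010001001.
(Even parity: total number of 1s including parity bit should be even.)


Number of 1s in data: 3
Parity bit: 1

1


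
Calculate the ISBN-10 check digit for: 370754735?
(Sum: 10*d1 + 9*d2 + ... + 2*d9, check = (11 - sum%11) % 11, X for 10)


Weighted sum: 239
239 mod 11 = 8

Check digit: 3


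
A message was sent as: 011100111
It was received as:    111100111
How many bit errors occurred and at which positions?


XOR: 100000000

1 error(s) at position(s): 0


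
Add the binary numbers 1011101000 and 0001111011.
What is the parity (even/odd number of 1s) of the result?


1011101000 = 744
0001111011 = 123
Sum = 867 = 1101100011
1s count = 6

even parity (6 ones in 1101100011)


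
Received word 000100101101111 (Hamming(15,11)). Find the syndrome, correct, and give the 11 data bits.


Syndrome = 0: no error detected

Data: 00011101111 (no errors)


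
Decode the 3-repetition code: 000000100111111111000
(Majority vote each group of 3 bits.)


Groups: 000, 000, 100, 111, 111, 111, 000
Majority votes: 0001110

0001110


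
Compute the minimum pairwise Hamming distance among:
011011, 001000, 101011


Comparing all pairs, minimum distance: 2
Can detect 1 errors, correct 0 errors

2


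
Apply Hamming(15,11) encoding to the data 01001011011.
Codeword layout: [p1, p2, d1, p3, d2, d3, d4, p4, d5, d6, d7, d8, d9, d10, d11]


Parity bits: p1=0, p2=1, p3=0, p4=1

010010011011011


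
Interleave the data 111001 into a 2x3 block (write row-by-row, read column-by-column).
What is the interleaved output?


Matrix:
  111
  001
Read columns: 101011

101011


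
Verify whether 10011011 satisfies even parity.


Number of 1s: 5

No, parity error (5 ones)


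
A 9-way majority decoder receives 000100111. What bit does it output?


Ones: 4 out of 9
Threshold: 5

0 (4/9 voted 1)


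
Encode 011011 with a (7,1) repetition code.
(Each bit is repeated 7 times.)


Each bit -> 7 copies

000000011111111111111000000011111111111111


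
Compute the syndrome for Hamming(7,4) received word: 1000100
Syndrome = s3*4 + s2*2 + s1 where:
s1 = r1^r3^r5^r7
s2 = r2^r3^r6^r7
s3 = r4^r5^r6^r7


s1=0, s2=0, s3=1

Syndrome = 4 (error at position 4)


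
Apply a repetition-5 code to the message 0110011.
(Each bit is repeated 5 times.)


Each bit -> 5 copies

00000111111111100000000001111111111


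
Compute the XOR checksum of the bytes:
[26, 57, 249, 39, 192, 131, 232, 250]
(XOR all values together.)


XOR chain: 26 ^ 57 ^ 249 ^ 39 ^ 192 ^ 131 ^ 232 ^ 250 = 172

172


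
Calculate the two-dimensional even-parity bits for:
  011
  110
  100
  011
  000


Row parities: 00100
Column parities: 010

Row P: 00100, Col P: 010, Corner: 1


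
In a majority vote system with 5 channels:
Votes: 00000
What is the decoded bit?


Ones: 0 out of 5
Threshold: 3

0 (0/5 voted 1)


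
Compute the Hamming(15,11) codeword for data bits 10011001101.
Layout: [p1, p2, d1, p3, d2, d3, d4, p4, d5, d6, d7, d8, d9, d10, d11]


Parity bits: p1=1, p2=1, p3=0, p4=0

111000101001101


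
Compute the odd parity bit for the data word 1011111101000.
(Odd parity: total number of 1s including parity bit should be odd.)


Number of 1s in data: 8
Parity bit: 1

1


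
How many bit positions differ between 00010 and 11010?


XOR: 11000
Count of 1s: 2

2


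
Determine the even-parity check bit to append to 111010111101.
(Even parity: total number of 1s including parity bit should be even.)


Number of 1s in data: 9
Parity bit: 1

1


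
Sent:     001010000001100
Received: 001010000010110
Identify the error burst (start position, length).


XOR: 000000000011010

Burst at position 10, length 4


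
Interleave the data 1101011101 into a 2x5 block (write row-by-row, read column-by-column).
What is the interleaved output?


Matrix:
  11010
  11101
Read columns: 1111011001

1111011001


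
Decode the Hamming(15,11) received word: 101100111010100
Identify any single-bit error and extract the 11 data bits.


Syndrome = 6: error at position 6

Data: 10111010100 (corrected bit 6)


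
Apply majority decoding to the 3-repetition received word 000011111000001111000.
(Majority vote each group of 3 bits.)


Groups: 000, 011, 111, 000, 001, 111, 000
Majority votes: 0110010

0110010


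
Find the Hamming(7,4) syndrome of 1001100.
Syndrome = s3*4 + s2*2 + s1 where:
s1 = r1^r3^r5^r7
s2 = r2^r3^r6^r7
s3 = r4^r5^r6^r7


s1=0, s2=0, s3=0

Syndrome = 0 (no error)


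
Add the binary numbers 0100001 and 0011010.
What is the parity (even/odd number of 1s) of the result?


0100001 = 33
0011010 = 26
Sum = 59 = 111011
1s count = 5

odd parity (5 ones in 111011)


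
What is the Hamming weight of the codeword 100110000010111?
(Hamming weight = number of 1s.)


Counting 1s in 100110000010111

7


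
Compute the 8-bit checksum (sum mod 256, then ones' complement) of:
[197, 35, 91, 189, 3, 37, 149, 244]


Sum = 945 mod 256 = 177
Complement = 78

78


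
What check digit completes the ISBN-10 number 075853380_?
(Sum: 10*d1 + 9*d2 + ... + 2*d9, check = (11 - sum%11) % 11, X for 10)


Weighted sum: 240
240 mod 11 = 9

Check digit: 2


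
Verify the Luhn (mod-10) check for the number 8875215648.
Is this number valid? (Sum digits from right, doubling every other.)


Luhn sum = 53
53 mod 10 = 3

Invalid (Luhn sum mod 10 = 3)


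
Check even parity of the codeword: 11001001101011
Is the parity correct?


Number of 1s: 8

Yes, parity is correct (8 ones)


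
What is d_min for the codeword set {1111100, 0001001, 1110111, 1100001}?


Comparing all pairs, minimum distance: 3
Can detect 2 errors, correct 1 errors

3


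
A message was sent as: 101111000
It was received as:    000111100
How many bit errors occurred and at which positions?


XOR: 101000100

3 error(s) at position(s): 0, 2, 6


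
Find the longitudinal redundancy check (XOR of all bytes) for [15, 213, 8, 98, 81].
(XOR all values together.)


XOR chain: 15 ^ 213 ^ 8 ^ 98 ^ 81 = 225

225


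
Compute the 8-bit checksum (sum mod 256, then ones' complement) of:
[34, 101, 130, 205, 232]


Sum = 702 mod 256 = 190
Complement = 65

65


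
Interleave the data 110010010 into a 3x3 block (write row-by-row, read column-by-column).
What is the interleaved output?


Matrix:
  110
  010
  010
Read columns: 100111000

100111000


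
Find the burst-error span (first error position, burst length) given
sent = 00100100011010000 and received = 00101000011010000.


XOR: 00001100000000000

Burst at position 4, length 2


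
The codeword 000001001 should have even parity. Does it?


Number of 1s: 2

Yes, parity is correct (2 ones)


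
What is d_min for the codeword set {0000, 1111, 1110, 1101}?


Comparing all pairs, minimum distance: 1
Can detect 0 errors, correct 0 errors

1


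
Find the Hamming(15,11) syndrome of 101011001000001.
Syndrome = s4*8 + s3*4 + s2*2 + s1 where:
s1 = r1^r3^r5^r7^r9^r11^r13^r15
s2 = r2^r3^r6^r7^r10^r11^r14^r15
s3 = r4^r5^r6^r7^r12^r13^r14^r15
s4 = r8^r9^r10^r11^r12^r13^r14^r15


s1=1, s2=1, s3=1, s4=0

Syndrome = 7 (error at position 7)


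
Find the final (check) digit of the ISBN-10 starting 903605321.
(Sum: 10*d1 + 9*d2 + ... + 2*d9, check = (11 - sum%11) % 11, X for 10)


Weighted sum: 201
201 mod 11 = 3

Check digit: 8


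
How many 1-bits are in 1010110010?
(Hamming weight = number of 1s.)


Counting 1s in 1010110010

5


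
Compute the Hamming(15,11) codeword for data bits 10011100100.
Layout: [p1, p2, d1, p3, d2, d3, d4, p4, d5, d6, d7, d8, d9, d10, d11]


Parity bits: p1=0, p2=1, p3=0, p4=1

011000111100100


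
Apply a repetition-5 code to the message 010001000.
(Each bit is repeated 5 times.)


Each bit -> 5 copies

000001111100000000000000011111000000000000000


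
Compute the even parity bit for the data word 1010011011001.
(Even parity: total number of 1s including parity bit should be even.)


Number of 1s in data: 7
Parity bit: 1

1


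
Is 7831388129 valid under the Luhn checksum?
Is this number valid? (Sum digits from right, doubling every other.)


Luhn sum = 55
55 mod 10 = 5

Invalid (Luhn sum mod 10 = 5)


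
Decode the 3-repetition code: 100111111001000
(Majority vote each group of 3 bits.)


Groups: 100, 111, 111, 001, 000
Majority votes: 01100

01100


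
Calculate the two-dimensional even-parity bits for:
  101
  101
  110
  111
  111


Row parities: 00011
Column parities: 110

Row P: 00011, Col P: 110, Corner: 0


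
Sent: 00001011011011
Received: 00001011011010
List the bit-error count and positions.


XOR: 00000000000001

1 error(s) at position(s): 13


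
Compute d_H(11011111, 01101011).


XOR: 10110100
Count of 1s: 4

4


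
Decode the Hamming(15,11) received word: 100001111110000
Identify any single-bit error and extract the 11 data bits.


Syndrome = 0: no error detected

Data: 00111110000 (no errors)
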